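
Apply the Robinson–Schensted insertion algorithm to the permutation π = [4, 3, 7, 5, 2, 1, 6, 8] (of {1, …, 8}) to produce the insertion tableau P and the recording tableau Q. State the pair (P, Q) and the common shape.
P = [1, 5, 6, 8] / [2, 7] / [3] / [4];  Q = [1, 3, 7, 8] / [2, 4] / [5] / [6];  common shape = (4, 2, 1, 1)

Row-insert the values π_1, π_2, … into P one at a time, bumping the leftmost entry strictly greater than the inserted value down to the next row. The recording tableau Q records, in position (i, j), the step at which that cell was added to P.
  Insert 4 (step 1): P = [4];  Q = [1]
  Insert 3 (step 2): P = [3] / [4];  Q = [1] / [2]
  Insert 7 (step 3): P = [3, 7] / [4];  Q = [1, 3] / [2]
  Insert 5 (step 4): P = [3, 5] / [4, 7];  Q = [1, 3] / [2, 4]
  Insert 2 (step 5): P = [2, 5] / [3, 7] / [4];  Q = [1, 3] / [2, 4] / [5]
  Insert 1 (step 6): P = [1, 5] / [2, 7] / [3] / [4];  Q = [1, 3] / [2, 4] / [5] / [6]
  Insert 6 (step 7): P = [1, 5, 6] / [2, 7] / [3] / [4];  Q = [1, 3, 7] / [2, 4] / [5] / [6]
  Insert 8 (step 8): P = [1, 5, 6, 8] / [2, 7] / [3] / [4];  Q = [1, 3, 7, 8] / [2, 4] / [5] / [6]
Final shape: (4, 2, 1, 1).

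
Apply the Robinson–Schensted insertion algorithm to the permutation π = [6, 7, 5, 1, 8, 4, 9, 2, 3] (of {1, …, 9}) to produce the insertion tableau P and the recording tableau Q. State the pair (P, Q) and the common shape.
P = [1, 2, 3, 9] / [4, 7, 8] / [5] / [6];  Q = [1, 2, 5, 7] / [3, 6, 9] / [4] / [8];  common shape = (4, 3, 1, 1)

Row-insert the values π_1, π_2, … into P one at a time, bumping the leftmost entry strictly greater than the inserted value down to the next row. The recording tableau Q records, in position (i, j), the step at which that cell was added to P.
  Insert 6 (step 1): P = [6];  Q = [1]
  Insert 7 (step 2): P = [6, 7];  Q = [1, 2]
  Insert 5 (step 3): P = [5, 7] / [6];  Q = [1, 2] / [3]
  Insert 1 (step 4): P = [1, 7] / [5] / [6];  Q = [1, 2] / [3] / [4]
  Insert 8 (step 5): P = [1, 7, 8] / [5] / [6];  Q = [1, 2, 5] / [3] / [4]
  Insert 4 (step 6): P = [1, 4, 8] / [5, 7] / [6];  Q = [1, 2, 5] / [3, 6] / [4]
  Insert 9 (step 7): P = [1, 4, 8, 9] / [5, 7] / [6];  Q = [1, 2, 5, 7] / [3, 6] / [4]
  Insert 2 (step 8): P = [1, 2, 8, 9] / [4, 7] / [5] / [6];  Q = [1, 2, 5, 7] / [3, 6] / [4] / [8]
  Insert 3 (step 9): P = [1, 2, 3, 9] / [4, 7, 8] / [5] / [6];  Q = [1, 2, 5, 7] / [3, 6, 9] / [4] / [8]
Final shape: (4, 3, 1, 1).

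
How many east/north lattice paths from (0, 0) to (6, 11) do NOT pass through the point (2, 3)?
Number of paths = 7426

Total paths from (0, 0) to (6, 11): C(17, 6) = 12376. Paths through (2, 3): (paths (0, 0) → (2, 3)) × (paths (2, 3) → (6, 11)) = C(5, 2) · C(12, 4) = 10 · 495 = 4950. Avoidance count = 12376 − 4950 = 7426.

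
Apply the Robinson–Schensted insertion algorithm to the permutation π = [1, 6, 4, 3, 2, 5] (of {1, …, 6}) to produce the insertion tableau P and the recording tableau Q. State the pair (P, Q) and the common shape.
P = [1, 2, 5] / [3] / [4] / [6];  Q = [1, 2, 6] / [3] / [4] / [5];  common shape = (3, 1, 1, 1)

Row-insert the values π_1, π_2, … into P one at a time, bumping the leftmost entry strictly greater than the inserted value down to the next row. The recording tableau Q records, in position (i, j), the step at which that cell was added to P.
  Insert 1 (step 1): P = [1];  Q = [1]
  Insert 6 (step 2): P = [1, 6];  Q = [1, 2]
  Insert 4 (step 3): P = [1, 4] / [6];  Q = [1, 2] / [3]
  Insert 3 (step 4): P = [1, 3] / [4] / [6];  Q = [1, 2] / [3] / [4]
  Insert 2 (step 5): P = [1, 2] / [3] / [4] / [6];  Q = [1, 2] / [3] / [4] / [5]
  Insert 5 (step 6): P = [1, 2, 5] / [3] / [4] / [6];  Q = [1, 2, 6] / [3] / [4] / [5]
Final shape: (3, 1, 1, 1).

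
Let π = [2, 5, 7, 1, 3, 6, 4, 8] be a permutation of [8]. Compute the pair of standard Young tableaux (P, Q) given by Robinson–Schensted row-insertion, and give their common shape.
P = [1, 3, 4, 8] / [2, 5, 6] / [7];  Q = [1, 2, 3, 8] / [4, 5, 6] / [7];  common shape = (4, 3, 1)

Row-insert the values π_1, π_2, … into P one at a time, bumping the leftmost entry strictly greater than the inserted value down to the next row. The recording tableau Q records, in position (i, j), the step at which that cell was added to P.
  Insert 2 (step 1): P = [2];  Q = [1]
  Insert 5 (step 2): P = [2, 5];  Q = [1, 2]
  Insert 7 (step 3): P = [2, 5, 7];  Q = [1, 2, 3]
  Insert 1 (step 4): P = [1, 5, 7] / [2];  Q = [1, 2, 3] / [4]
  Insert 3 (step 5): P = [1, 3, 7] / [2, 5];  Q = [1, 2, 3] / [4, 5]
  Insert 6 (step 6): P = [1, 3, 6] / [2, 5, 7];  Q = [1, 2, 3] / [4, 5, 6]
  Insert 4 (step 7): P = [1, 3, 4] / [2, 5, 6] / [7];  Q = [1, 2, 3] / [4, 5, 6] / [7]
  Insert 8 (step 8): P = [1, 3, 4, 8] / [2, 5, 6] / [7];  Q = [1, 2, 3, 8] / [4, 5, 6] / [7]
Final shape: (4, 3, 1).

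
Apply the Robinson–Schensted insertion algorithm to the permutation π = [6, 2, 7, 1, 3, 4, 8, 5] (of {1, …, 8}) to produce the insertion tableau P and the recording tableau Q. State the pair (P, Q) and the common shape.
P = [1, 3, 4, 5] / [2, 7, 8] / [6];  Q = [1, 3, 6, 7] / [2, 5, 8] / [4];  common shape = (4, 3, 1)

Row-insert the values π_1, π_2, … into P one at a time, bumping the leftmost entry strictly greater than the inserted value down to the next row. The recording tableau Q records, in position (i, j), the step at which that cell was added to P.
  Insert 6 (step 1): P = [6];  Q = [1]
  Insert 2 (step 2): P = [2] / [6];  Q = [1] / [2]
  Insert 7 (step 3): P = [2, 7] / [6];  Q = [1, 3] / [2]
  Insert 1 (step 4): P = [1, 7] / [2] / [6];  Q = [1, 3] / [2] / [4]
  Insert 3 (step 5): P = [1, 3] / [2, 7] / [6];  Q = [1, 3] / [2, 5] / [4]
  Insert 4 (step 6): P = [1, 3, 4] / [2, 7] / [6];  Q = [1, 3, 6] / [2, 5] / [4]
  Insert 8 (step 7): P = [1, 3, 4, 8] / [2, 7] / [6];  Q = [1, 3, 6, 7] / [2, 5] / [4]
  Insert 5 (step 8): P = [1, 3, 4, 5] / [2, 7, 8] / [6];  Q = [1, 3, 6, 7] / [2, 5, 8] / [4]
Final shape: (4, 3, 1).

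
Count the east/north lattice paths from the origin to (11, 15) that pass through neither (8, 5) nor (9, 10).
Number of paths = 5580302

Inclusion–exclusion. Total paths: C(26, 11) = 7726160. Through P₁: C(13, 8)·C(13, 3) = 368082. Through P₂: C(19, 9)·C(7, 2) = 1939938. Since P₁ is strictly southwest of P₂, a monotone path through both must visit P₁ then P₂; paths through both = C(13, 8)·C(6, 1)·C(7, 2) = 162162. Avoid both = 7726160 − 368082 − 1939938 + 162162 = 5580302.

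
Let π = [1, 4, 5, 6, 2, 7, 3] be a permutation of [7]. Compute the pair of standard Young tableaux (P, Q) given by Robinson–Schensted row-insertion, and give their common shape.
P = [1, 2, 3, 6, 7] / [4, 5];  Q = [1, 2, 3, 4, 6] / [5, 7];  common shape = (5, 2)

Row-insert the values π_1, π_2, … into P one at a time, bumping the leftmost entry strictly greater than the inserted value down to the next row. The recording tableau Q records, in position (i, j), the step at which that cell was added to P.
  Insert 1 (step 1): P = [1];  Q = [1]
  Insert 4 (step 2): P = [1, 4];  Q = [1, 2]
  Insert 5 (step 3): P = [1, 4, 5];  Q = [1, 2, 3]
  Insert 6 (step 4): P = [1, 4, 5, 6];  Q = [1, 2, 3, 4]
  Insert 2 (step 5): P = [1, 2, 5, 6] / [4];  Q = [1, 2, 3, 4] / [5]
  Insert 7 (step 6): P = [1, 2, 5, 6, 7] / [4];  Q = [1, 2, 3, 4, 6] / [5]
  Insert 3 (step 7): P = [1, 2, 3, 6, 7] / [4, 5];  Q = [1, 2, 3, 4, 6] / [5, 7]
Final shape: (5, 2).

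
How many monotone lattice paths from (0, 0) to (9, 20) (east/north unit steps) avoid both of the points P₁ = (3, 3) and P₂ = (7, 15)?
Number of paths = 5179041

Inclusion–exclusion. Total paths: C(29, 9) = 10015005. Through P₁: C(6, 3)·C(23, 6) = 2018940. Through P₂: C(22, 7)·C(7, 2) = 3581424. Since P₁ is strictly southwest of P₂, a monotone path through both must visit P₁ then P₂; paths through both = C(6, 3)·C(16, 4)·C(7, 2) = 764400. Avoid both = 10015005 − 2018940 − 3581424 + 764400 = 5179041.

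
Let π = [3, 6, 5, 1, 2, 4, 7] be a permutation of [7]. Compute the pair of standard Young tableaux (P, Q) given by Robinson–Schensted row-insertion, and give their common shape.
P = [1, 2, 4, 7] / [3, 5] / [6];  Q = [1, 2, 6, 7] / [3, 5] / [4];  common shape = (4, 2, 1)

Row-insert the values π_1, π_2, … into P one at a time, bumping the leftmost entry strictly greater than the inserted value down to the next row. The recording tableau Q records, in position (i, j), the step at which that cell was added to P.
  Insert 3 (step 1): P = [3];  Q = [1]
  Insert 6 (step 2): P = [3, 6];  Q = [1, 2]
  Insert 5 (step 3): P = [3, 5] / [6];  Q = [1, 2] / [3]
  Insert 1 (step 4): P = [1, 5] / [3] / [6];  Q = [1, 2] / [3] / [4]
  Insert 2 (step 5): P = [1, 2] / [3, 5] / [6];  Q = [1, 2] / [3, 5] / [4]
  Insert 4 (step 6): P = [1, 2, 4] / [3, 5] / [6];  Q = [1, 2, 6] / [3, 5] / [4]
  Insert 7 (step 7): P = [1, 2, 4, 7] / [3, 5] / [6];  Q = [1, 2, 6, 7] / [3, 5] / [4]
Final shape: (4, 2, 1).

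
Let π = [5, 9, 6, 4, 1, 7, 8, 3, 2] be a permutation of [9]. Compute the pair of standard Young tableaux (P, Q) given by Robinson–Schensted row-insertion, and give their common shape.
P = [1, 2, 7, 8] / [3, 6] / [4] / [5] / [9];  Q = [1, 2, 6, 7] / [3, 8] / [4] / [5] / [9];  common shape = (4, 2, 1, 1, 1)

Row-insert the values π_1, π_2, … into P one at a time, bumping the leftmost entry strictly greater than the inserted value down to the next row. The recording tableau Q records, in position (i, j), the step at which that cell was added to P.
  Insert 5 (step 1): P = [5];  Q = [1]
  Insert 9 (step 2): P = [5, 9];  Q = [1, 2]
  Insert 6 (step 3): P = [5, 6] / [9];  Q = [1, 2] / [3]
  Insert 4 (step 4): P = [4, 6] / [5] / [9];  Q = [1, 2] / [3] / [4]
  Insert 1 (step 5): P = [1, 6] / [4] / [5] / [9];  Q = [1, 2] / [3] / [4] / [5]
  Insert 7 (step 6): P = [1, 6, 7] / [4] / [5] / [9];  Q = [1, 2, 6] / [3] / [4] / [5]
  Insert 8 (step 7): P = [1, 6, 7, 8] / [4] / [5] / [9];  Q = [1, 2, 6, 7] / [3] / [4] / [5]
  Insert 3 (step 8): P = [1, 3, 7, 8] / [4, 6] / [5] / [9];  Q = [1, 2, 6, 7] / [3, 8] / [4] / [5]
  Insert 2 (step 9): P = [1, 2, 7, 8] / [3, 6] / [4] / [5] / [9];  Q = [1, 2, 6, 7] / [3, 8] / [4] / [5] / [9]
Final shape: (4, 2, 1, 1, 1).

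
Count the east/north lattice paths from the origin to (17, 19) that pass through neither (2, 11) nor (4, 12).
Number of paths = 8436305388

Inclusion–exclusion. Total paths: C(36, 17) = 8597496600. Through P₁: C(13, 2)·C(23, 15) = 38244492. Through P₂: C(16, 4)·C(20, 13) = 141086400. Since P₁ is strictly southwest of P₂, a monotone path through both must visit P₁ then P₂; paths through both = C(13, 2)·C(3, 2)·C(20, 13) = 18139680. Avoid both = 8597496600 − 38244492 − 141086400 + 18139680 = 8436305388.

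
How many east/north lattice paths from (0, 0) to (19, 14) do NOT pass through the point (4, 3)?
Number of paths = 548393600

Total paths from (0, 0) to (19, 14): C(33, 19) = 818809200. Paths through (4, 3): (paths (0, 0) → (4, 3)) × (paths (4, 3) → (19, 14)) = C(7, 4) · C(26, 15) = 35 · 7726160 = 270415600. Avoidance count = 818809200 − 270415600 = 548393600.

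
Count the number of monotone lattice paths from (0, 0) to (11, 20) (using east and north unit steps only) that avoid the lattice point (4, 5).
Number of paths = 63183771

Total paths from (0, 0) to (11, 20): C(31, 11) = 84672315. Paths through (4, 5): (paths (0, 0) → (4, 5)) × (paths (4, 5) → (11, 20)) = C(9, 4) · C(22, 7) = 126 · 170544 = 21488544. Avoidance count = 84672315 − 21488544 = 63183771.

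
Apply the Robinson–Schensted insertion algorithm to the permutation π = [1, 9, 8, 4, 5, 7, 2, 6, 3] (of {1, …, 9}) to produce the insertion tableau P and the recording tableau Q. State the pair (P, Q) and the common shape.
P = [1, 2, 3, 6] / [4, 5] / [7] / [8] / [9];  Q = [1, 2, 5, 6] / [3, 8] / [4] / [7] / [9];  common shape = (4, 2, 1, 1, 1)

Row-insert the values π_1, π_2, … into P one at a time, bumping the leftmost entry strictly greater than the inserted value down to the next row. The recording tableau Q records, in position (i, j), the step at which that cell was added to P.
  Insert 1 (step 1): P = [1];  Q = [1]
  Insert 9 (step 2): P = [1, 9];  Q = [1, 2]
  Insert 8 (step 3): P = [1, 8] / [9];  Q = [1, 2] / [3]
  Insert 4 (step 4): P = [1, 4] / [8] / [9];  Q = [1, 2] / [3] / [4]
  Insert 5 (step 5): P = [1, 4, 5] / [8] / [9];  Q = [1, 2, 5] / [3] / [4]
  Insert 7 (step 6): P = [1, 4, 5, 7] / [8] / [9];  Q = [1, 2, 5, 6] / [3] / [4]
  Insert 2 (step 7): P = [1, 2, 5, 7] / [4] / [8] / [9];  Q = [1, 2, 5, 6] / [3] / [4] / [7]
  Insert 6 (step 8): P = [1, 2, 5, 6] / [4, 7] / [8] / [9];  Q = [1, 2, 5, 6] / [3, 8] / [4] / [7]
  Insert 3 (step 9): P = [1, 2, 3, 6] / [4, 5] / [7] / [8] / [9];  Q = [1, 2, 5, 6] / [3, 8] / [4] / [7] / [9]
Final shape: (4, 2, 1, 1, 1).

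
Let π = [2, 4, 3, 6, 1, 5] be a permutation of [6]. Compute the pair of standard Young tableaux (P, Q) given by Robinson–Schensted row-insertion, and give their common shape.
P = [1, 3, 5] / [2, 6] / [4];  Q = [1, 2, 4] / [3, 6] / [5];  common shape = (3, 2, 1)

Row-insert the values π_1, π_2, … into P one at a time, bumping the leftmost entry strictly greater than the inserted value down to the next row. The recording tableau Q records, in position (i, j), the step at which that cell was added to P.
  Insert 2 (step 1): P = [2];  Q = [1]
  Insert 4 (step 2): P = [2, 4];  Q = [1, 2]
  Insert 3 (step 3): P = [2, 3] / [4];  Q = [1, 2] / [3]
  Insert 6 (step 4): P = [2, 3, 6] / [4];  Q = [1, 2, 4] / [3]
  Insert 1 (step 5): P = [1, 3, 6] / [2] / [4];  Q = [1, 2, 4] / [3] / [5]
  Insert 5 (step 6): P = [1, 3, 5] / [2, 6] / [4];  Q = [1, 2, 4] / [3, 6] / [5]
Final shape: (3, 2, 1).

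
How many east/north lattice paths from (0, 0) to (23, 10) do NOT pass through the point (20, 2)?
Number of paths = 92522925

Total paths from (0, 0) to (23, 10): C(33, 23) = 92561040. Paths through (20, 2): (paths (0, 0) → (20, 2)) × (paths (20, 2) → (23, 10)) = C(22, 20) · C(11, 3) = 231 · 165 = 38115. Avoidance count = 92561040 − 38115 = 92522925.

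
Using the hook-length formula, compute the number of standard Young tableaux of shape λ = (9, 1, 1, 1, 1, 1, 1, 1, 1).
# SYT of shape (9, 1, 1, 1, 1, 1, 1, 1, 1) = 12870

Hook-length formula: f^λ = n! / Π hook(c), product over all cells c of the Young diagram. For λ = (9, 1, 1, 1, 1, 1, 1, 1, 1), n = 17 boxes. Hook lengths by row (left-to-right, top-to-bottom): [17, 8, 7, 6, 5, 4, 3, 2, 1]; [8]; [7]; [6]; [5]; [4]; [3]; [2]; [1]. Product of hooks = 27636940800. So f^λ = 17! / 27636940800 = 355687428096000 / 27636940800 = 12870.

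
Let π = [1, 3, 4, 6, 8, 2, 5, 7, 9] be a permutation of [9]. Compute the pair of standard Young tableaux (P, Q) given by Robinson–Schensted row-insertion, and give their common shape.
P = [1, 2, 4, 5, 7, 9] / [3, 6, 8];  Q = [1, 2, 3, 4, 5, 9] / [6, 7, 8];  common shape = (6, 3)

Row-insert the values π_1, π_2, … into P one at a time, bumping the leftmost entry strictly greater than the inserted value down to the next row. The recording tableau Q records, in position (i, j), the step at which that cell was added to P.
  Insert 1 (step 1): P = [1];  Q = [1]
  Insert 3 (step 2): P = [1, 3];  Q = [1, 2]
  Insert 4 (step 3): P = [1, 3, 4];  Q = [1, 2, 3]
  Insert 6 (step 4): P = [1, 3, 4, 6];  Q = [1, 2, 3, 4]
  Insert 8 (step 5): P = [1, 3, 4, 6, 8];  Q = [1, 2, 3, 4, 5]
  Insert 2 (step 6): P = [1, 2, 4, 6, 8] / [3];  Q = [1, 2, 3, 4, 5] / [6]
  Insert 5 (step 7): P = [1, 2, 4, 5, 8] / [3, 6];  Q = [1, 2, 3, 4, 5] / [6, 7]
  Insert 7 (step 8): P = [1, 2, 4, 5, 7] / [3, 6, 8];  Q = [1, 2, 3, 4, 5] / [6, 7, 8]
  Insert 9 (step 9): P = [1, 2, 4, 5, 7, 9] / [3, 6, 8];  Q = [1, 2, 3, 4, 5, 9] / [6, 7, 8]
Final shape: (6, 3).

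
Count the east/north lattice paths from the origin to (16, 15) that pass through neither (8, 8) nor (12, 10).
Number of paths = 160568649

Inclusion–exclusion. Total paths: C(31, 16) = 300540195. Through P₁: C(16, 8)·C(15, 8) = 82818450. Through P₂: C(22, 12)·C(9, 4) = 81477396. Since P₁ is strictly southwest of P₂, a monotone path through both must visit P₁ then P₂; paths through both = C(16, 8)·C(6, 4)·C(9, 4) = 24324300. Avoid both = 300540195 − 82818450 − 81477396 + 24324300 = 160568649.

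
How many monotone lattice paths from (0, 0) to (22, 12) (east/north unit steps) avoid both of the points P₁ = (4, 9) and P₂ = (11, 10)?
Number of paths = 520337402

Inclusion–exclusion. Total paths: C(34, 22) = 548354040. Through P₁: C(13, 4)·C(21, 18) = 950950. Through P₂: C(21, 11)·C(13, 11) = 27511848. Since P₁ is strictly southwest of P₂, a monotone path through both must visit P₁ then P₂; paths through both = C(13, 4)·C(8, 7)·C(13, 11) = 446160. Avoid both = 548354040 − 950950 − 27511848 + 446160 = 520337402.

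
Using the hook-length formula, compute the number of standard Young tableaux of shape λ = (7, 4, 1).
# SYT of shape (7, 4, 1) = 1408

Hook-length formula: f^λ = n! / Π hook(c), product over all cells c of the Young diagram. For λ = (7, 4, 1), n = 12 boxes. Hook lengths by row (left-to-right, top-to-bottom): [9, 7, 6, 5, 3, 2, 1]; [5, 3, 2, 1]; [1]. Product of hooks = 340200. So f^λ = 12! / 340200 = 479001600 / 340200 = 1408.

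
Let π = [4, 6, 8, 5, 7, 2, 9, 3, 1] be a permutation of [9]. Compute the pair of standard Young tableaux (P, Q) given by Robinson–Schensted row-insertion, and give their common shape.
P = [1, 3, 7, 9] / [2, 5] / [4, 8] / [6];  Q = [1, 2, 3, 7] / [4, 5] / [6, 8] / [9];  common shape = (4, 2, 2, 1)

Row-insert the values π_1, π_2, … into P one at a time, bumping the leftmost entry strictly greater than the inserted value down to the next row. The recording tableau Q records, in position (i, j), the step at which that cell was added to P.
  Insert 4 (step 1): P = [4];  Q = [1]
  Insert 6 (step 2): P = [4, 6];  Q = [1, 2]
  Insert 8 (step 3): P = [4, 6, 8];  Q = [1, 2, 3]
  Insert 5 (step 4): P = [4, 5, 8] / [6];  Q = [1, 2, 3] / [4]
  Insert 7 (step 5): P = [4, 5, 7] / [6, 8];  Q = [1, 2, 3] / [4, 5]
  Insert 2 (step 6): P = [2, 5, 7] / [4, 8] / [6];  Q = [1, 2, 3] / [4, 5] / [6]
  Insert 9 (step 7): P = [2, 5, 7, 9] / [4, 8] / [6];  Q = [1, 2, 3, 7] / [4, 5] / [6]
  Insert 3 (step 8): P = [2, 3, 7, 9] / [4, 5] / [6, 8];  Q = [1, 2, 3, 7] / [4, 5] / [6, 8]
  Insert 1 (step 9): P = [1, 3, 7, 9] / [2, 5] / [4, 8] / [6];  Q = [1, 2, 3, 7] / [4, 5] / [6, 8] / [9]
Final shape: (4, 2, 2, 1).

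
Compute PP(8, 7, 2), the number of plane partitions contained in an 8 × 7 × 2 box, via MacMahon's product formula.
PP(8, 7, 2) = 9202050

Evaluate the triple product over i = 1..8, j = 1..7, k = 1..2. The factors are (2/1) · (3/2) · (3/2) · (4/3) · (4/3) · (5/4) · (5/4) · (6/5) · … (112 factors total). The numerators and denominators telescope so the product is an integer; carrying out the multiplication exactly gives PP(8, 7, 2) = 9202050.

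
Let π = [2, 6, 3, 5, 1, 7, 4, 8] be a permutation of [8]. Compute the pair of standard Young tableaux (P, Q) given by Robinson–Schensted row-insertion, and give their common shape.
P = [1, 3, 4, 7, 8] / [2, 5] / [6];  Q = [1, 2, 4, 6, 8] / [3, 7] / [5];  common shape = (5, 2, 1)

Row-insert the values π_1, π_2, … into P one at a time, bumping the leftmost entry strictly greater than the inserted value down to the next row. The recording tableau Q records, in position (i, j), the step at which that cell was added to P.
  Insert 2 (step 1): P = [2];  Q = [1]
  Insert 6 (step 2): P = [2, 6];  Q = [1, 2]
  Insert 3 (step 3): P = [2, 3] / [6];  Q = [1, 2] / [3]
  Insert 5 (step 4): P = [2, 3, 5] / [6];  Q = [1, 2, 4] / [3]
  Insert 1 (step 5): P = [1, 3, 5] / [2] / [6];  Q = [1, 2, 4] / [3] / [5]
  Insert 7 (step 6): P = [1, 3, 5, 7] / [2] / [6];  Q = [1, 2, 4, 6] / [3] / [5]
  Insert 4 (step 7): P = [1, 3, 4, 7] / [2, 5] / [6];  Q = [1, 2, 4, 6] / [3, 7] / [5]
  Insert 8 (step 8): P = [1, 3, 4, 7, 8] / [2, 5] / [6];  Q = [1, 2, 4, 6, 8] / [3, 7] / [5]
Final shape: (5, 2, 1).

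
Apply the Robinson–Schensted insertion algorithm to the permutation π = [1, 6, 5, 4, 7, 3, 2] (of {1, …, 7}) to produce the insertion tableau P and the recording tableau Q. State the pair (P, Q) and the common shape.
P = [1, 2, 7] / [3] / [4] / [5] / [6];  Q = [1, 2, 5] / [3] / [4] / [6] / [7];  common shape = (3, 1, 1, 1, 1)

Row-insert the values π_1, π_2, … into P one at a time, bumping the leftmost entry strictly greater than the inserted value down to the next row. The recording tableau Q records, in position (i, j), the step at which that cell was added to P.
  Insert 1 (step 1): P = [1];  Q = [1]
  Insert 6 (step 2): P = [1, 6];  Q = [1, 2]
  Insert 5 (step 3): P = [1, 5] / [6];  Q = [1, 2] / [3]
  Insert 4 (step 4): P = [1, 4] / [5] / [6];  Q = [1, 2] / [3] / [4]
  Insert 7 (step 5): P = [1, 4, 7] / [5] / [6];  Q = [1, 2, 5] / [3] / [4]
  Insert 3 (step 6): P = [1, 3, 7] / [4] / [5] / [6];  Q = [1, 2, 5] / [3] / [4] / [6]
  Insert 2 (step 7): P = [1, 2, 7] / [3] / [4] / [5] / [6];  Q = [1, 2, 5] / [3] / [4] / [6] / [7]
Final shape: (3, 1, 1, 1, 1).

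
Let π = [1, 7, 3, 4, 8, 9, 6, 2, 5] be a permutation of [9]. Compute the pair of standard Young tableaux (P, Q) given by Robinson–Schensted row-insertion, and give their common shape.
P = [1, 2, 4, 5, 9] / [3, 6] / [7, 8];  Q = [1, 2, 4, 5, 6] / [3, 7] / [8, 9];  common shape = (5, 2, 2)

Row-insert the values π_1, π_2, … into P one at a time, bumping the leftmost entry strictly greater than the inserted value down to the next row. The recording tableau Q records, in position (i, j), the step at which that cell was added to P.
  Insert 1 (step 1): P = [1];  Q = [1]
  Insert 7 (step 2): P = [1, 7];  Q = [1, 2]
  Insert 3 (step 3): P = [1, 3] / [7];  Q = [1, 2] / [3]
  Insert 4 (step 4): P = [1, 3, 4] / [7];  Q = [1, 2, 4] / [3]
  Insert 8 (step 5): P = [1, 3, 4, 8] / [7];  Q = [1, 2, 4, 5] / [3]
  Insert 9 (step 6): P = [1, 3, 4, 8, 9] / [7];  Q = [1, 2, 4, 5, 6] / [3]
  Insert 6 (step 7): P = [1, 3, 4, 6, 9] / [7, 8];  Q = [1, 2, 4, 5, 6] / [3, 7]
  Insert 2 (step 8): P = [1, 2, 4, 6, 9] / [3, 8] / [7];  Q = [1, 2, 4, 5, 6] / [3, 7] / [8]
  Insert 5 (step 9): P = [1, 2, 4, 5, 9] / [3, 6] / [7, 8];  Q = [1, 2, 4, 5, 6] / [3, 7] / [8, 9]
Final shape: (5, 2, 2).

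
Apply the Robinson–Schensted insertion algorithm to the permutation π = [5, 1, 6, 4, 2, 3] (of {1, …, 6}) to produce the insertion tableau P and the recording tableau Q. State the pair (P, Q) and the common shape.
P = [1, 2, 3] / [4, 6] / [5];  Q = [1, 3, 6] / [2, 4] / [5];  common shape = (3, 2, 1)

Row-insert the values π_1, π_2, … into P one at a time, bumping the leftmost entry strictly greater than the inserted value down to the next row. The recording tableau Q records, in position (i, j), the step at which that cell was added to P.
  Insert 5 (step 1): P = [5];  Q = [1]
  Insert 1 (step 2): P = [1] / [5];  Q = [1] / [2]
  Insert 6 (step 3): P = [1, 6] / [5];  Q = [1, 3] / [2]
  Insert 4 (step 4): P = [1, 4] / [5, 6];  Q = [1, 3] / [2, 4]
  Insert 2 (step 5): P = [1, 2] / [4, 6] / [5];  Q = [1, 3] / [2, 4] / [5]
  Insert 3 (step 6): P = [1, 2, 3] / [4, 6] / [5];  Q = [1, 3, 6] / [2, 4] / [5]
Final shape: (3, 2, 1).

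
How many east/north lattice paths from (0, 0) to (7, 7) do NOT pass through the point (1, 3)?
Number of paths = 2592

Total paths from (0, 0) to (7, 7): C(14, 7) = 3432. Paths through (1, 3): (paths (0, 0) → (1, 3)) × (paths (1, 3) → (7, 7)) = C(4, 1) · C(10, 6) = 4 · 210 = 840. Avoidance count = 3432 − 840 = 2592.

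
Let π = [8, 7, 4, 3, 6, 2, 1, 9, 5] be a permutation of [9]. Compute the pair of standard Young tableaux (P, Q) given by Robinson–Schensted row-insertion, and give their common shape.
P = [1, 5, 9] / [2, 6] / [3] / [4] / [7] / [8];  Q = [1, 5, 8] / [2, 9] / [3] / [4] / [6] / [7];  common shape = (3, 2, 1, 1, 1, 1)

Row-insert the values π_1, π_2, … into P one at a time, bumping the leftmost entry strictly greater than the inserted value down to the next row. The recording tableau Q records, in position (i, j), the step at which that cell was added to P.
  Insert 8 (step 1): P = [8];  Q = [1]
  Insert 7 (step 2): P = [7] / [8];  Q = [1] / [2]
  Insert 4 (step 3): P = [4] / [7] / [8];  Q = [1] / [2] / [3]
  Insert 3 (step 4): P = [3] / [4] / [7] / [8];  Q = [1] / [2] / [3] / [4]
  Insert 6 (step 5): P = [3, 6] / [4] / [7] / [8];  Q = [1, 5] / [2] / [3] / [4]
  Insert 2 (step 6): P = [2, 6] / [3] / [4] / [7] / [8];  Q = [1, 5] / [2] / [3] / [4] / [6]
  Insert 1 (step 7): P = [1, 6] / [2] / [3] / [4] / [7] / [8];  Q = [1, 5] / [2] / [3] / [4] / [6] / [7]
  Insert 9 (step 8): P = [1, 6, 9] / [2] / [3] / [4] / [7] / [8];  Q = [1, 5, 8] / [2] / [3] / [4] / [6] / [7]
  Insert 5 (step 9): P = [1, 5, 9] / [2, 6] / [3] / [4] / [7] / [8];  Q = [1, 5, 8] / [2, 9] / [3] / [4] / [6] / [7]
Final shape: (3, 2, 1, 1, 1, 1).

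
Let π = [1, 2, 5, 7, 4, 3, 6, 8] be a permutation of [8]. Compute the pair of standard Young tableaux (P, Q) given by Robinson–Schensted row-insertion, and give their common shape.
P = [1, 2, 3, 6, 8] / [4, 7] / [5];  Q = [1, 2, 3, 4, 8] / [5, 7] / [6];  common shape = (5, 2, 1)

Row-insert the values π_1, π_2, … into P one at a time, bumping the leftmost entry strictly greater than the inserted value down to the next row. The recording tableau Q records, in position (i, j), the step at which that cell was added to P.
  Insert 1 (step 1): P = [1];  Q = [1]
  Insert 2 (step 2): P = [1, 2];  Q = [1, 2]
  Insert 5 (step 3): P = [1, 2, 5];  Q = [1, 2, 3]
  Insert 7 (step 4): P = [1, 2, 5, 7];  Q = [1, 2, 3, 4]
  Insert 4 (step 5): P = [1, 2, 4, 7] / [5];  Q = [1, 2, 3, 4] / [5]
  Insert 3 (step 6): P = [1, 2, 3, 7] / [4] / [5];  Q = [1, 2, 3, 4] / [5] / [6]
  Insert 6 (step 7): P = [1, 2, 3, 6] / [4, 7] / [5];  Q = [1, 2, 3, 4] / [5, 7] / [6]
  Insert 8 (step 8): P = [1, 2, 3, 6, 8] / [4, 7] / [5];  Q = [1, 2, 3, 4, 8] / [5, 7] / [6]
Final shape: (5, 2, 1).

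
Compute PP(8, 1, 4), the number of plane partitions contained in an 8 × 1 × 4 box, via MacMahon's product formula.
PP(8, 1, 4) = 495

Evaluate the triple product over i = 1..8, j = 1..1, k = 1..4. The factors are (2/1) · (3/2) · (4/3) · (5/4) · (3/2) · (4/3) · (5/4) · (6/5) · … (32 factors total). The numerators and denominators telescope so the product is an integer; carrying out the multiplication exactly gives PP(8, 1, 4) = 495.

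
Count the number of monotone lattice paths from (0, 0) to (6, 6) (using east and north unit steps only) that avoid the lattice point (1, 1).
Number of paths = 420

Total paths from (0, 0) to (6, 6): C(12, 6) = 924. Paths through (1, 1): (paths (0, 0) → (1, 1)) × (paths (1, 1) → (6, 6)) = C(2, 1) · C(10, 5) = 2 · 252 = 504. Avoidance count = 924 − 504 = 420.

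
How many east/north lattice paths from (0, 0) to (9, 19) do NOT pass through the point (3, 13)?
Number of paths = 6389460

Total paths from (0, 0) to (9, 19): C(28, 9) = 6906900. Paths through (3, 13): (paths (0, 0) → (3, 13)) × (paths (3, 13) → (9, 19)) = C(16, 3) · C(12, 6) = 560 · 924 = 517440. Avoidance count = 6906900 − 517440 = 6389460.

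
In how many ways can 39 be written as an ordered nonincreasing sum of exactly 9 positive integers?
p(39, 9 parts) = 3060

Partitions of n into exactly k parts are in bijection with partitions of n − k into at most k parts (subtract 1 from each part). So p(39, exactly 9) = p(30, parts ≤ 9). Computing via the recurrence p(m, j) = p(m, j−1) + p(m−j, j) gives 3060.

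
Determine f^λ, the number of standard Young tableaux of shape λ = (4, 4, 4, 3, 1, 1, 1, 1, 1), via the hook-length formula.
# SYT of shape (4, 4, 4, 3, 1, 1, 1, 1, 1) = 22221108

Hook-length formula: f^λ = n! / Π hook(c), product over all cells c of the Young diagram. For λ = (4, 4, 4, 3, 1, 1, 1, 1, 1), n = 20 boxes. Hook lengths by row (left-to-right, top-to-bottom): [12, 6, 5, 3]; [11, 5, 4, 2]; [10, 4, 3, 1]; [8, 2, 1]; [5]; [4]; [3]; [2]; [1]. Product of hooks = 109486080000. So f^λ = 20! / 109486080000 = 2432902008176640000 / 109486080000 = 22221108.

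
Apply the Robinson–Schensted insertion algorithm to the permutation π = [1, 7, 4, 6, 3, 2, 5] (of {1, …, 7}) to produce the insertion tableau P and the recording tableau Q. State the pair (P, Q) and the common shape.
P = [1, 2, 5] / [3, 6] / [4] / [7];  Q = [1, 2, 4] / [3, 7] / [5] / [6];  common shape = (3, 2, 1, 1)

Row-insert the values π_1, π_2, … into P one at a time, bumping the leftmost entry strictly greater than the inserted value down to the next row. The recording tableau Q records, in position (i, j), the step at which that cell was added to P.
  Insert 1 (step 1): P = [1];  Q = [1]
  Insert 7 (step 2): P = [1, 7];  Q = [1, 2]
  Insert 4 (step 3): P = [1, 4] / [7];  Q = [1, 2] / [3]
  Insert 6 (step 4): P = [1, 4, 6] / [7];  Q = [1, 2, 4] / [3]
  Insert 3 (step 5): P = [1, 3, 6] / [4] / [7];  Q = [1, 2, 4] / [3] / [5]
  Insert 2 (step 6): P = [1, 2, 6] / [3] / [4] / [7];  Q = [1, 2, 4] / [3] / [5] / [6]
  Insert 5 (step 7): P = [1, 2, 5] / [3, 6] / [4] / [7];  Q = [1, 2, 4] / [3, 7] / [5] / [6]
Final shape: (3, 2, 1, 1).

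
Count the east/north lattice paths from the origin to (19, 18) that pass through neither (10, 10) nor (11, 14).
Number of paths = 11432071640

Inclusion–exclusion. Total paths: C(37, 19) = 17672631900. Through P₁: C(20, 10)·C(17, 9) = 4491418360. Through P₂: C(25, 11)·C(12, 8) = 2206413000. Since P₁ is strictly southwest of P₂, a monotone path through both must visit P₁ then P₂; paths through both = C(20, 10)·C(5, 1)·C(12, 8) = 457271100. Avoid both = 17672631900 − 4491418360 − 2206413000 + 457271100 = 11432071640.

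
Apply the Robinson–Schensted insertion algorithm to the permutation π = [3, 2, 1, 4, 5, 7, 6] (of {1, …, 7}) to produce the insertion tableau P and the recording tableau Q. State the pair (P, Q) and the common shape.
P = [1, 4, 5, 6] / [2, 7] / [3];  Q = [1, 4, 5, 6] / [2, 7] / [3];  common shape = (4, 2, 1)

Row-insert the values π_1, π_2, … into P one at a time, bumping the leftmost entry strictly greater than the inserted value down to the next row. The recording tableau Q records, in position (i, j), the step at which that cell was added to P.
  Insert 3 (step 1): P = [3];  Q = [1]
  Insert 2 (step 2): P = [2] / [3];  Q = [1] / [2]
  Insert 1 (step 3): P = [1] / [2] / [3];  Q = [1] / [2] / [3]
  Insert 4 (step 4): P = [1, 4] / [2] / [3];  Q = [1, 4] / [2] / [3]
  Insert 5 (step 5): P = [1, 4, 5] / [2] / [3];  Q = [1, 4, 5] / [2] / [3]
  Insert 7 (step 6): P = [1, 4, 5, 7] / [2] / [3];  Q = [1, 4, 5, 6] / [2] / [3]
  Insert 6 (step 7): P = [1, 4, 5, 6] / [2, 7] / [3];  Q = [1, 4, 5, 6] / [2, 7] / [3]
Final shape: (4, 2, 1).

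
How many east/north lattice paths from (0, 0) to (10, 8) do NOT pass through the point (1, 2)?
Number of paths = 28743

Total paths from (0, 0) to (10, 8): C(18, 10) = 43758. Paths through (1, 2): (paths (0, 0) → (1, 2)) × (paths (1, 2) → (10, 8)) = C(3, 1) · C(15, 9) = 3 · 5005 = 15015. Avoidance count = 43758 − 15015 = 28743.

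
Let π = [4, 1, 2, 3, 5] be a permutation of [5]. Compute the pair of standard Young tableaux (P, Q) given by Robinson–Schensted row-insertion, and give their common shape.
P = [1, 2, 3, 5] / [4];  Q = [1, 3, 4, 5] / [2];  common shape = (4, 1)

Row-insert the values π_1, π_2, … into P one at a time, bumping the leftmost entry strictly greater than the inserted value down to the next row. The recording tableau Q records, in position (i, j), the step at which that cell was added to P.
  Insert 4 (step 1): P = [4];  Q = [1]
  Insert 1 (step 2): P = [1] / [4];  Q = [1] / [2]
  Insert 2 (step 3): P = [1, 2] / [4];  Q = [1, 3] / [2]
  Insert 3 (step 4): P = [1, 2, 3] / [4];  Q = [1, 3, 4] / [2]
  Insert 5 (step 5): P = [1, 2, 3, 5] / [4];  Q = [1, 3, 4, 5] / [2]
Final shape: (4, 1).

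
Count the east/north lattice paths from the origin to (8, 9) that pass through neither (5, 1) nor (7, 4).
Number of paths = 21700

Inclusion–exclusion. Total paths: C(17, 8) = 24310. Through P₁: C(6, 5)·C(11, 3) = 990. Through P₂: C(11, 7)·C(6, 1) = 1980. Since P₁ is strictly southwest of P₂, a monotone path through both must visit P₁ then P₂; paths through both = C(6, 5)·C(5, 2)·C(6, 1) = 360. Avoid both = 24310 − 990 − 1980 + 360 = 21700.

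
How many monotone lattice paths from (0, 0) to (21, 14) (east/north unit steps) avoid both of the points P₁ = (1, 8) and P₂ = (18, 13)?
Number of paths = 1493823054

Inclusion–exclusion. Total paths: C(35, 21) = 2319959400. Through P₁: C(9, 1)·C(26, 20) = 2072070. Through P₂: C(31, 18)·C(4, 3) = 825012300. Since P₁ is strictly southwest of P₂, a monotone path through both must visit P₁ then P₂; paths through both = C(9, 1)·C(22, 17)·C(4, 3) = 948024. Avoid both = 2319959400 − 2072070 − 825012300 + 948024 = 1493823054.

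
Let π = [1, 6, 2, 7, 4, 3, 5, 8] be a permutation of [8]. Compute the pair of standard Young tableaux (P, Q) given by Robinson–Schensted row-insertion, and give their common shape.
P = [1, 2, 3, 5, 8] / [4, 7] / [6];  Q = [1, 2, 4, 7, 8] / [3, 5] / [6];  common shape = (5, 2, 1)

Row-insert the values π_1, π_2, … into P one at a time, bumping the leftmost entry strictly greater than the inserted value down to the next row. The recording tableau Q records, in position (i, j), the step at which that cell was added to P.
  Insert 1 (step 1): P = [1];  Q = [1]
  Insert 6 (step 2): P = [1, 6];  Q = [1, 2]
  Insert 2 (step 3): P = [1, 2] / [6];  Q = [1, 2] / [3]
  Insert 7 (step 4): P = [1, 2, 7] / [6];  Q = [1, 2, 4] / [3]
  Insert 4 (step 5): P = [1, 2, 4] / [6, 7];  Q = [1, 2, 4] / [3, 5]
  Insert 3 (step 6): P = [1, 2, 3] / [4, 7] / [6];  Q = [1, 2, 4] / [3, 5] / [6]
  Insert 5 (step 7): P = [1, 2, 3, 5] / [4, 7] / [6];  Q = [1, 2, 4, 7] / [3, 5] / [6]
  Insert 8 (step 8): P = [1, 2, 3, 5, 8] / [4, 7] / [6];  Q = [1, 2, 4, 7, 8] / [3, 5] / [6]
Final shape: (5, 2, 1).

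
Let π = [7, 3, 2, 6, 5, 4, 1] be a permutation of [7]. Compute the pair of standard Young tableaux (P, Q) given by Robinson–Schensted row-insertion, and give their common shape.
P = [1, 4] / [2, 5] / [3] / [6] / [7];  Q = [1, 4] / [2, 5] / [3] / [6] / [7];  common shape = (2, 2, 1, 1, 1)

Row-insert the values π_1, π_2, … into P one at a time, bumping the leftmost entry strictly greater than the inserted value down to the next row. The recording tableau Q records, in position (i, j), the step at which that cell was added to P.
  Insert 7 (step 1): P = [7];  Q = [1]
  Insert 3 (step 2): P = [3] / [7];  Q = [1] / [2]
  Insert 2 (step 3): P = [2] / [3] / [7];  Q = [1] / [2] / [3]
  Insert 6 (step 4): P = [2, 6] / [3] / [7];  Q = [1, 4] / [2] / [3]
  Insert 5 (step 5): P = [2, 5] / [3, 6] / [7];  Q = [1, 4] / [2, 5] / [3]
  Insert 4 (step 6): P = [2, 4] / [3, 5] / [6] / [7];  Q = [1, 4] / [2, 5] / [3] / [6]
  Insert 1 (step 7): P = [1, 4] / [2, 5] / [3] / [6] / [7];  Q = [1, 4] / [2, 5] / [3] / [6] / [7]
Final shape: (2, 2, 1, 1, 1).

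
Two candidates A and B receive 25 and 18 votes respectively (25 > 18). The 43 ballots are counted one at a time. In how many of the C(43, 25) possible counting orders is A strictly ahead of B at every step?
Strict-lead orderings = 99035193894

Total orderings of the 43 votes with 25 for A: C(43, 25) = 608359048206. By the Bertrand ballot formula (Cycle Lemma / reflection principle), the number of orderings in which A is strictly ahead of B throughout is (p − q)/(p + q) · C(p + q, p) = (25 − 18)/(25 + 18) · 608359048206 = 99035193894.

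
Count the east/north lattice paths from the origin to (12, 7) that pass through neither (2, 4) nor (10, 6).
Number of paths = 24099

Inclusion–exclusion. Total paths: C(19, 12) = 50388. Through P₁: C(6, 2)·C(13, 10) = 4290. Through P₂: C(16, 10)·C(3, 2) = 24024. Since P₁ is strictly southwest of P₂, a monotone path through both must visit P₁ then P₂; paths through both = C(6, 2)·C(10, 8)·C(3, 2) = 2025. Avoid both = 50388 − 4290 − 24024 + 2025 = 24099.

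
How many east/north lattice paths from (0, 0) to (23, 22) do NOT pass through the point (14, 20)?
Number of paths = 4040156703600

Total paths from (0, 0) to (23, 22): C(45, 23) = 4116715363800. Paths through (14, 20): (paths (0, 0) → (14, 20)) × (paths (14, 20) → (23, 22)) = C(34, 14) · C(11, 9) = 1391975640 · 55 = 76558660200. Avoidance count = 4116715363800 − 76558660200 = 4040156703600.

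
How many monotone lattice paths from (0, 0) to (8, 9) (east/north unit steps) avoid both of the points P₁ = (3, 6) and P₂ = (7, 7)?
Number of paths = 10570

Inclusion–exclusion. Total paths: C(17, 8) = 24310. Through P₁: C(9, 3)·C(8, 5) = 4704. Through P₂: C(14, 7)·C(3, 1) = 10296. Since P₁ is strictly southwest of P₂, a monotone path through both must visit P₁ then P₂; paths through both = C(9, 3)·C(5, 4)·C(3, 1) = 1260. Avoid both = 24310 − 4704 − 10296 + 1260 = 10570.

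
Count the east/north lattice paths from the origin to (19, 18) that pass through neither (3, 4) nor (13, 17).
Number of paths = 12024815495

Inclusion–exclusion. Total paths: C(37, 19) = 17672631900. Through P₁: C(7, 3)·C(30, 16) = 5089793625. Through P₂: C(30, 13)·C(7, 6) = 838318950. Since P₁ is strictly southwest of P₂, a monotone path through both must visit P₁ then P₂; paths through both = C(7, 3)·C(23, 10)·C(7, 6) = 280296170. Avoid both = 17672631900 − 5089793625 − 838318950 + 280296170 = 12024815495.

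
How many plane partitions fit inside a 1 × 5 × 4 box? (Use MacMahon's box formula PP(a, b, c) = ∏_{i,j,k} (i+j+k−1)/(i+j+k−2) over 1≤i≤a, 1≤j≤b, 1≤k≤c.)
PP(1, 5, 4) = 126

Evaluate the triple product over i = 1..1, j = 1..5, k = 1..4. The factors are (2/1) · (3/2) · (4/3) · (5/4) · (3/2) · (4/3) · (5/4) · (6/5) · … (20 factors total). The numerators and denominators telescope so the product is an integer; carrying out the multiplication exactly gives PP(1, 5, 4) = 126.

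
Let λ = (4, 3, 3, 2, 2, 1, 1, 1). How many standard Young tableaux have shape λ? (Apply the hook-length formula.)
# SYT of shape (4, 3, 3, 2, 2, 1, 1, 1) = 1113840

Hook-length formula: f^λ = n! / Π hook(c), product over all cells c of the Young diagram. For λ = (4, 3, 3, 2, 2, 1, 1, 1), n = 17 boxes. Hook lengths by row (left-to-right, top-to-bottom): [11, 7, 4, 1]; [9, 5, 2]; [8, 4, 1]; [6, 2]; [5, 1]; [3]; [2]; [1]. Product of hooks = 319334400. So f^λ = 17! / 319334400 = 355687428096000 / 319334400 = 1113840.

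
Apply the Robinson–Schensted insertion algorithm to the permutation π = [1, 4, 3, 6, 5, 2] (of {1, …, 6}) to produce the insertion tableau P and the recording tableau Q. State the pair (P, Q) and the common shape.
P = [1, 2, 5] / [3, 6] / [4];  Q = [1, 2, 4] / [3, 5] / [6];  common shape = (3, 2, 1)

Row-insert the values π_1, π_2, … into P one at a time, bumping the leftmost entry strictly greater than the inserted value down to the next row. The recording tableau Q records, in position (i, j), the step at which that cell was added to P.
  Insert 1 (step 1): P = [1];  Q = [1]
  Insert 4 (step 2): P = [1, 4];  Q = [1, 2]
  Insert 3 (step 3): P = [1, 3] / [4];  Q = [1, 2] / [3]
  Insert 6 (step 4): P = [1, 3, 6] / [4];  Q = [1, 2, 4] / [3]
  Insert 5 (step 5): P = [1, 3, 5] / [4, 6];  Q = [1, 2, 4] / [3, 5]
  Insert 2 (step 6): P = [1, 2, 5] / [3, 6] / [4];  Q = [1, 2, 4] / [3, 5] / [6]
Final shape: (3, 2, 1).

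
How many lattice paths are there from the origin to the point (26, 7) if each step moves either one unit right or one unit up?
Number of paths = 4272048

A monotone lattice path from (0, 0) to (26, 7) consists of 26 east steps and 7 north steps in some order, so it is determined by which 26 of the 33 steps are east. The count is C(33, 26) = 4272048.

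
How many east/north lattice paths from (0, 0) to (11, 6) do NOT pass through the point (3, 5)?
Number of paths = 11872

Total paths from (0, 0) to (11, 6): C(17, 11) = 12376. Paths through (3, 5): (paths (0, 0) → (3, 5)) × (paths (3, 5) → (11, 6)) = C(8, 3) · C(9, 8) = 56 · 9 = 504. Avoidance count = 12376 − 504 = 11872.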